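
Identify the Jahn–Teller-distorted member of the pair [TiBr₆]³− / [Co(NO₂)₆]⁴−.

[Co(NO₂)₆]⁴−

[TiBr₆]³−: Each bromide is −1; balancing the −3 overall charge requires Ti(III). Titanium is a group-4 element; Ti(III) is therefore d¹. The d¹ configuration leaves the e_g set evenly filled (or empty) — no strong Jahn–Teller driving force.
[Co(NO₂)₆]⁴−: Summing ligand charges against the −4 overall charge gives an oxidation state of +2 for cobalt. Group 9 minus oxidation state 2 gives a d⁷ configuration. Nitro (N-bound nitrite) is a strong-field ligand (high in the spectrochemical series) for a first-row metal, so the complex is low-spin. The t₂g⁶e_g¹ (low-spin) configuration has an unevenly filled e_g set; the Jahn–Teller theorem predicts a tetragonal distortion (typically axial elongation) to lift the degeneracy.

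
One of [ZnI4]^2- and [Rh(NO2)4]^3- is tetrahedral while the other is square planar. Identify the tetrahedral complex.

[ZnI4]^2-

For [ZnI4]^2-: Each iodide is −1; balancing the −2 overall charge requires Zn(II). Group 12 minus oxidation state 2 gives a d¹⁰ configuration. A d¹⁰ ion has no crystal-field stabilisation preference between square planar and tetrahedral, so four ligands adopt the sterically favoured tetrahedral geometry. → tetrahedral.
For [Rh(NO2)4]^3-: Each nitro (N-bound nitrite) is −1; balancing the −3 overall charge requires Rh(I). Rh sits in group 9, so the d-electron count is 9 − 1 = 8. A 4d d⁸ ion has a large crystal-field splitting; square planar leaves the high-energy d_{x²−y²} orbital empty and maximises CFSE. → square planar.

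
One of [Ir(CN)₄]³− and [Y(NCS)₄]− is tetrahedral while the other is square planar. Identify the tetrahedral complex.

For [Ir(CN)₄]³−: Summing ligand charges against the −3 overall charge gives an oxidation state of +1 for iridium. Group 9 minus oxidation state 1 gives a d⁸ configuration. A 5d d⁸ ion has a large crystal-field splitting; square planar leaves the high-energy d_{x²−y²} orbital empty and maximises CFSE. → square planar.
For [Y(NCS)₄]−: Each isothiocyanate is −1; balancing the −1 overall charge requires Y(III). Y sits in group 3, so the d-electron count is 3 − 3 = 0. A d⁰ ion has no crystal-field stabilisation preference between square planar and tetrahedral, so four ligands adopt the sterically favoured tetrahedral geometry. → tetrahedral.

[Y(NCS)₄]−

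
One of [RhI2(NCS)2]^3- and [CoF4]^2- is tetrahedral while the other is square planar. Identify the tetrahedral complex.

For [RhI2(NCS)2]^3-: Ligand charges: each iodide is −1; each isothiocyanate is −1. With an overall charge of −3 the rhodium centre must be in the +1 oxidation state. Rhodium is a group-9 element; Rh(I) is therefore d⁸. A 4d d⁸ ion has a large crystal-field splitting; square planar leaves the high-energy d_{x²−y²} orbital empty and maximises CFSE. → square planar.
For [CoF4]^2-: Summing ligand charges against the −2 overall charge gives an oxidation state of +2 for cobalt. Group 9 minus oxidation state 2 gives a d⁷ configuration. For a high-spin 3d d⁷ ion with weak-field ligands the small Δₜ gives little square-planar CFSE advantage, so four ligands adopt the sterically favoured tetrahedral geometry. → tetrahedral.

[CoF4]^2-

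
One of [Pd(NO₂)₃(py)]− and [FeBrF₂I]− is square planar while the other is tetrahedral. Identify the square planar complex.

For [Pd(NO₂)₃(py)]−: Each nitro (N-bound nitrite) is −1; pyridine is neutral; balancing the −1 overall charge requires Pd(II). Group 10 minus oxidation state 2 gives a d⁸ configuration. A 4d d⁸ ion has a large crystal-field splitting; square planar leaves the high-energy d_{x²−y²} orbital empty and maximises CFSE. → square planar.
For [FeBrF₂I]−: Each bromide is −1; each fluoride is −1; each iodide is −1; balancing the −1 overall charge requires Fe(III). Group 8 minus oxidation state 3 gives a d⁵ configuration. A high-spin d⁵ ion has zero CFSE in either geometry, so four ligands adopt the sterically favoured tetrahedral geometry. → tetrahedral.

[Pd(NO₂)₃(py)]−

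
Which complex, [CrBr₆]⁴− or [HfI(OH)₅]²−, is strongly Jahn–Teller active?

[CrBr₆]⁴−: Summing ligand charges against the −4 overall charge gives an oxidation state of +2 for chromium. Chromium is a group-6 element; Cr(II) is therefore d⁴. Bromide is a weak-field ligand for a first-row metal, so the complex is high-spin. The t₂g³e_g¹ (high-spin) configuration has an unevenly filled e_g set; the Jahn–Teller theorem predicts a tetragonal distortion (typically axial elongation) to lift the degeneracy.
[HfI(OH)₅]²−: Ligand charges: each iodide is −1; each hydroxide is −1. With an overall charge of −2 the hafnium centre must be in the +4 oxidation state. Hafnium is a group-4 element; Hf(IV) is therefore d⁰. The d⁰ configuration leaves the e_g set evenly filled (or empty) — no strong Jahn–Teller driving force.

[CrBr₆]⁴−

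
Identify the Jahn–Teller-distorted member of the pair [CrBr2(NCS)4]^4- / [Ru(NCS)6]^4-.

[CrBr2(NCS)4]^4-

[CrBr2(NCS)4]^4-: Each bromide is −1; each isothiocyanate is −1; balancing the −4 overall charge requires Cr(II). Cr sits in group 6, so the d-electron count is 6 − 2 = 4. Bromide and isothiocyanate are weak-field ligands for a first-row metal, so the complex is high-spin. The t₂g³e_g¹ (high-spin) configuration has an unevenly filled e_g set; the Jahn–Teller theorem predicts a tetragonal distortion (typically axial elongation) to lift the degeneracy.
[Ru(NCS)6]^4-: Summing ligand charges against the −4 overall charge gives an oxidation state of +2 for ruthenium. Ruthenium is a group-8 element; Ru(II) is therefore d⁶. A 4d ion has a large Δₒ and is invariably low-spin. The d⁶ configuration leaves the e_g set evenly filled (or empty) — no strong Jahn–Teller driving force.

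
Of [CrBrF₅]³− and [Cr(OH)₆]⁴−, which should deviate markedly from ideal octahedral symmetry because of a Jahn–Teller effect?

[CrBrF₅]³−: Summing ligand charges against the −3 overall charge gives an oxidation state of +3 for chromium. Group 6 minus oxidation state 3 gives a d³ configuration. The d³ configuration leaves the e_g set evenly filled (or empty) — no strong Jahn–Teller driving force.
[Cr(OH)₆]⁴−: Summing ligand charges against the −4 overall charge gives an oxidation state of +2 for chromium. Cr sits in group 6, so the d-electron count is 6 − 2 = 4. Hydroxide is a weak-field ligand for a first-row metal, so the complex is high-spin. The t₂g³e_g¹ (high-spin) configuration has an unevenly filled e_g set; the Jahn–Teller theorem predicts a tetragonal distortion (typically axial elongation) to lift the degeneracy.

[Cr(OH)₆]⁴−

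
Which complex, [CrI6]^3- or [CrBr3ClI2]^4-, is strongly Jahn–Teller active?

[CrI6]^3-: Each iodide is −1; balancing the −3 overall charge requires Cr(III). Chromium is a group-6 element; Cr(III) is therefore d³. The d³ configuration leaves the e_g set evenly filled (or empty) — no strong Jahn–Teller driving force.
[CrBr3ClI2]^4-: Ligand charges: each bromide is −1; each chloride is −1; each iodide is −1. With an overall charge of −4 the chromium centre must be in the +2 oxidation state. Cr sits in group 6, so the d-electron count is 6 − 2 = 4. Bromide, chloride, and iodide are weak-field ligands for a first-row metal, so the complex is high-spin. The t₂g³e_g¹ (high-spin) configuration has an unevenly filled e_g set; the Jahn–Teller theorem predicts a tetragonal distortion (typically axial elongation) to lift the degeneracy.

[CrBr3ClI2]^4-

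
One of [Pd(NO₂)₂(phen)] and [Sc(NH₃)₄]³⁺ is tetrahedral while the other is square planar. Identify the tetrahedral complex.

For [Pd(NO₂)₂(phen)]: Ligand charges: each nitro (N-bound nitrite) is −1; 1,10-phenanthroline is neutral. With an overall charge of 0 the palladium centre must be in the +2 oxidation state. Pd sits in group 10, so the d-electron count is 10 − 2 = 8. A 4d d⁸ ion has a large crystal-field splitting; square planar leaves the high-energy d_{x²−y²} orbital empty and maximises CFSE. → square planar.
For [Sc(NH₃)₄]³⁺: Summing ligand charges against the +3 overall charge gives an oxidation state of +3 for scandium. Sc sits in group 3, so the d-electron count is 3 − 3 = 0. A d⁰ ion has no crystal-field stabilisation preference between square planar and tetrahedral, so four ligands adopt the sterically favoured tetrahedral geometry. → tetrahedral.

[Sc(NH₃)₄]³⁺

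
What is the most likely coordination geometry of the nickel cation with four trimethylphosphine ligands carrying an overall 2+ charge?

Trimethylphosphine is neutral; balancing the +2 overall charge requires Ni(II).
Nickel is a group-10 element; Ni(II) is therefore d⁸.
With 4 monodentate ligands the coordination number is 4.
Trimethylphosphine is a strong-field ligand (high in the spectrochemical series).
A 3d d⁸ ion with strong-field ligands gains enough CFSE to favour square planar over tetrahedral.

square planar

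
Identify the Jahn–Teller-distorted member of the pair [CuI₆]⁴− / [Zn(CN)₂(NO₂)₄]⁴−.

[CuI₆]⁴−

[CuI₆]⁴−: Each iodide is −1; balancing the −4 overall charge requires Cu(II). Group 11 minus oxidation state 2 gives a d⁹ configuration. The t₂g⁶e_g³ configuration has an unevenly filled e_g set; the Jahn–Teller theorem predicts a tetragonal distortion (typically axial elongation) to lift the degeneracy.
[Zn(CN)₂(NO₂)₄]⁴−: Ligand charges: each cyanide is −1; each nitro (N-bound nitrite) is −1. With an overall charge of −4 the zinc centre must be in the +2 oxidation state. Group 12 minus oxidation state 2 gives a d¹⁰ configuration. The d¹⁰ configuration leaves the e_g set evenly filled (or empty) — no strong Jahn–Teller driving force.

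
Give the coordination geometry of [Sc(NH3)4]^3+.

Ammonia is neutral; balancing the +3 overall charge requires Sc(III).
Scandium is a group-3 element; Sc(III) is therefore d⁰.
With 4 monodentate ligands the coordination number is 4.
A d⁰ ion has no crystal-field stabilisation preference between square planar and tetrahedral, so four ligands adopt the sterically favoured tetrahedral geometry.

tetrahedral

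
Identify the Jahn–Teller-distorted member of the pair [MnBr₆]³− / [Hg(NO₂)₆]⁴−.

[MnBr₆]³−

[MnBr₆]³−: Summing ligand charges against the −3 overall charge gives an oxidation state of +3 for manganese. Mn sits in group 7, so the d-electron count is 7 − 3 = 4. Bromide is a weak-field ligand for a first-row metal, so the complex is high-spin. The t₂g³e_g¹ (high-spin) configuration has an unevenly filled e_g set; the Jahn–Teller theorem predicts a tetragonal distortion (typically axial elongation) to lift the degeneracy.
[Hg(NO₂)₆]⁴−: Ligand charges: each nitro (N-bound nitrite) is −1. With an overall charge of −4 the mercury centre must be in the +2 oxidation state. Group 12 minus oxidation state 2 gives a d¹⁰ configuration. The d¹⁰ configuration leaves the e_g set evenly filled (or empty) — no strong Jahn–Teller driving force.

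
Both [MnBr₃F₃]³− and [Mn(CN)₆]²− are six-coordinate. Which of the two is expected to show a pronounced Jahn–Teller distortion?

[MnBr₃F₃]³−

[MnBr₃F₃]³−: Ligand charges: each bromide is −1; each fluoride is −1. With an overall charge of −3 the manganese centre must be in the +3 oxidation state. Manganese is a group-7 element; Mn(III) is therefore d⁴. Bromide and fluoride are weak-field ligands for a first-row metal, so the complex is high-spin. The t₂g³e_g¹ (high-spin) configuration has an unevenly filled e_g set; the Jahn–Teller theorem predicts a tetragonal distortion (typically axial elongation) to lift the degeneracy.
[Mn(CN)₆]²−: Ligand charges: each cyanide is −1. With an overall charge of −2 the manganese centre must be in the +4 oxidation state. Mn sits in group 7, so the d-electron count is 7 − 4 = 3. The d³ configuration leaves the e_g set evenly filled (or empty) — no strong Jahn–Teller driving force.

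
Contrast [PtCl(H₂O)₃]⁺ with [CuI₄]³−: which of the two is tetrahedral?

[CuI₄]³−

For [PtCl(H₂O)₃]⁺: Summing ligand charges against the +1 overall charge gives an oxidation state of +2 for platinum. Group 10 minus oxidation state 2 gives a d⁸ configuration. A 5d d⁸ ion has a large crystal-field splitting; square planar leaves the high-energy d_{x²−y²} orbital empty and maximises CFSE. → square planar.
For [CuI₄]³−: Summing ligand charges against the −3 overall charge gives an oxidation state of +1 for copper. Group 11 minus oxidation state 1 gives a d¹⁰ configuration. A d¹⁰ ion has no crystal-field stabilisation preference between square planar and tetrahedral, so four ligands adopt the sterically favoured tetrahedral geometry. → tetrahedral.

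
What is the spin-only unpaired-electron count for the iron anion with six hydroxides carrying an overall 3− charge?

Ligand charges: each hydroxide is −1. With an overall charge of −3 the iron centre must be in the +3 oxidation state.
Group 8 minus oxidation state 3 gives a d⁵ configuration.
The spin state decides the count: Hydroxide is a weak-field ligand for a first-row metal, so the complex is high-spin.
An octahedral high-spin d⁵ ion is t₂g³e_g², giving 5 unpaired electrons.

5 unpaired electrons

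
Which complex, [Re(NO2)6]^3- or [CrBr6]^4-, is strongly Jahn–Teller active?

[Re(NO2)6]^3-: Summing ligand charges against the −3 overall charge gives an oxidation state of +3 for rhenium. Re sits in group 7, so the d-electron count is 7 − 3 = 4. A 5d ion has a large Δₒ and is invariably low-spin. The d⁴ configuration leaves the e_g set evenly filled (or empty) — no strong Jahn–Teller driving force.
[CrBr6]^4-: Ligand charges: each bromide is −1. With an overall charge of −4 the chromium centre must be in the +2 oxidation state. Chromium is a group-6 element; Cr(II) is therefore d⁴. Bromide is a weak-field ligand for a first-row metal, so the complex is high-spin. The t₂g³e_g¹ (high-spin) configuration has an unevenly filled e_g set; the Jahn–Teller theorem predicts a tetragonal distortion (typically axial elongation) to lift the degeneracy.

[CrBr6]^4-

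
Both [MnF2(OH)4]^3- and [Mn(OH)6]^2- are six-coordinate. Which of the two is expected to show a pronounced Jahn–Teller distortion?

[MnF2(OH)4]^3-: Summing ligand charges against the −3 overall charge gives an oxidation state of +3 for manganese. Group 7 minus oxidation state 3 gives a d⁴ configuration. Fluoride and hydroxide are weak-field ligands for a first-row metal, so the complex is high-spin. The t₂g³e_g¹ (high-spin) configuration has an unevenly filled e_g set; the Jahn–Teller theorem predicts a tetragonal distortion (typically axial elongation) to lift the degeneracy.
[Mn(OH)6]^2-: Each hydroxide is −1; balancing the −2 overall charge requires Mn(IV). Mn sits in group 7, so the d-electron count is 7 − 4 = 3. The d³ configuration leaves the e_g set evenly filled (or empty) — no strong Jahn–Teller driving force.

[MnF2(OH)4]^3-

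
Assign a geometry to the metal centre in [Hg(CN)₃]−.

Ligand charges: each cyanide is −1. With an overall charge of −1 the mercury centre must be in the +2 oxidation state.
Hg sits in group 12, so the d-electron count is 12 − 2 = 10.
Coordination number: 3.
Three ligands around a d¹⁰ centre minimise repulsion in a trigonal-planar arrangement.

trigonal planar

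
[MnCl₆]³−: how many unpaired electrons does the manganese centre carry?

4

Each chloride is −1; balancing the −3 overall charge requires Mn(III).
Mn sits in group 7, so the d-electron count is 7 − 3 = 4.
The spin state decides the count: Chloride is a weak-field ligand for a first-row metal, so the complex is high-spin.
An octahedral high-spin d⁴ ion is t₂g³e_g¹, giving 4 unpaired electrons.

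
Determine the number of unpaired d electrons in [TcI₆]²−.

Ligand charges: each iodide is −1. With an overall charge of −2 the technetium centre must be in the +4 oxidation state.
Tc sits in group 7, so the d-electron count is 7 − 4 = 3.
In an octahedral field the d³ configuration is t₂g³e_g⁰ (only one arrangement possible), giving 3 unpaired electrons.

3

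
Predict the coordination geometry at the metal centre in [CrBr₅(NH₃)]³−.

Summing ligand charges against the −3 overall charge gives an oxidation state of +2 for chromium.
Group 6 minus oxidation state 2 gives a d⁴ configuration.
With 6 monodentate ligands the coordination number is 6.
Six donors around a single metal centre give an octahedral coordination sphere.

octahedral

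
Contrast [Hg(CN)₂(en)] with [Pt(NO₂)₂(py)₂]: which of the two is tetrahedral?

For [Hg(CN)₂(en)]: Summing ligand charges against the 0 overall charge gives an oxidation state of +2 for mercury. Mercury is a group-12 element; Hg(II) is therefore d¹⁰. A d¹⁰ ion has no crystal-field stabilisation preference between square planar and tetrahedral, so four ligands adopt the sterically favoured tetrahedral geometry. → tetrahedral.
For [Pt(NO₂)₂(py)₂]: Ligand charges: each nitro (N-bound nitrite) is −1; pyridine is neutral. With an overall charge of 0 the platinum centre must be in the +2 oxidation state. Pt sits in group 10, so the d-electron count is 10 − 2 = 8. A 5d d⁸ ion has a large crystal-field splitting; square planar leaves the high-energy d_{x²−y²} orbital empty and maximises CFSE. → square planar.

[Hg(CN)₂(en)]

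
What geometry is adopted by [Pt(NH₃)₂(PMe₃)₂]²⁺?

square planar

Ligand charges: ammonia is neutral; trimethylphosphine is neutral. With an overall charge of +2 the platinum centre must be in the +2 oxidation state.
Group 10 minus oxidation state 2 gives a d⁸ configuration.
Coordination number: 4.
A 5d d⁸ ion has a large crystal-field splitting; square planar leaves the high-energy d_{x²−y²} orbital empty and maximises CFSE.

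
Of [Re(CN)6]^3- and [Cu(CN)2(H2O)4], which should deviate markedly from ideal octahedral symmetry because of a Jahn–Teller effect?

[Re(CN)6]^3-: Each cyanide is −1; balancing the −3 overall charge requires Re(III). Group 7 minus oxidation state 3 gives a d⁴ configuration. A 5d ion has a large Δₒ and is invariably low-spin. The d⁴ configuration leaves the e_g set evenly filled (or empty) — no strong Jahn–Teller driving force.
[Cu(CN)2(H2O)4]: Summing ligand charges against the 0 overall charge gives an oxidation state of +2 for copper. Cu sits in group 11, so the d-electron count is 11 − 2 = 9. The t₂g⁶e_g³ configuration has an unevenly filled e_g set; the Jahn–Teller theorem predicts a tetragonal distortion (typically axial elongation) to lift the degeneracy.

[Cu(CN)2(H2O)4]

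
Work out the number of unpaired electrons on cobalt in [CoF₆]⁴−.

Ligand charges: each fluoride is −1. With an overall charge of −4 the cobalt centre must be in the +2 oxidation state.
Group 9 minus oxidation state 2 gives a d⁷ configuration.
The spin state decides the count: Fluoride is a weak-field ligand for a first-row metal, so the complex is high-spin.
An octahedral high-spin d⁷ ion is t₂g⁵e_g², giving 3 unpaired electrons.

3 unpaired electrons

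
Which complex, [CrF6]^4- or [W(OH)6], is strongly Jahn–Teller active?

[CrF6]^4-: Summing ligand charges against the −4 overall charge gives an oxidation state of +2 for chromium. Group 6 minus oxidation state 2 gives a d⁴ configuration. Fluoride is a weak-field ligand for a first-row metal, so the complex is high-spin. The t₂g³e_g¹ (high-spin) configuration has an unevenly filled e_g set; the Jahn–Teller theorem predicts a tetragonal distortion (typically axial elongation) to lift the degeneracy.
[W(OH)6]: Each hydroxide is −1; balancing the 0 overall charge requires W(VI). Group 6 minus oxidation state 6 gives a d⁰ configuration. The d⁰ configuration leaves the e_g set evenly filled (or empty) — no strong Jahn–Teller driving force.

[CrF6]^4-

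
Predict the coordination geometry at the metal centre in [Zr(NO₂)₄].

Ligand charges: each nitro (N-bound nitrite) is −1. With an overall charge of 0 the zirconium centre must be in the +4 oxidation state.
Group 4 minus oxidation state 4 gives a d⁰ configuration.
Coordination number: 4.
A d⁰ ion has no crystal-field stabilisation preference between square planar and tetrahedral, so four ligands adopt the sterically favoured tetrahedral geometry.

tetrahedral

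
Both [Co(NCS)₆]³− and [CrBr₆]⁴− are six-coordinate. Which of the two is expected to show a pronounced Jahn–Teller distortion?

[Co(NCS)₆]³−: Each isothiocyanate is −1; balancing the −3 overall charge requires Co(III). Cobalt is a group-9 element; Co(III) is therefore d⁶. Co(III) has an exceptionally large octahedral splitting and is low-spin with essentially every ligand except fluoride. The d⁶ configuration leaves the e_g set evenly filled (or empty) — no strong Jahn–Teller driving force.
[CrBr₆]⁴−: Summing ligand charges against the −4 overall charge gives an oxidation state of +2 for chromium. Cr sits in group 6, so the d-electron count is 6 − 2 = 4. Bromide is a weak-field ligand for a first-row metal, so the complex is high-spin. The t₂g³e_g¹ (high-spin) configuration has an unevenly filled e_g set; the Jahn–Teller theorem predicts a tetragonal distortion (typically axial elongation) to lift the degeneracy.

[CrBr₆]⁴−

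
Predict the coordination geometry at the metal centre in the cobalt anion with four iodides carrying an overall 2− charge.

Summing ligand charges against the −2 overall charge gives an oxidation state of +2 for cobalt.
Group 9 minus oxidation state 2 gives a d⁷ configuration.
With 4 monodentate ligands the coordination number is 4.
Iodide is a weak-field ligand.
For a high-spin 3d d⁷ ion with weak-field ligands the small Δₜ gives little square-planar CFSE advantage, so four ligands adopt the sterically favoured tetrahedral geometry.

tetrahedral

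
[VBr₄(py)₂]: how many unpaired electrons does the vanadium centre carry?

Ligand charges: each bromide is −1; pyridine is neutral. With an overall charge of 0 the vanadium centre must be in the +4 oxidation state.
Vanadium is a group-5 element; V(IV) is therefore d¹.
In an octahedral field the d¹ configuration is t₂g¹e_g⁰ (only one arrangement possible), giving 1 unpaired electron.

1 unpaired electron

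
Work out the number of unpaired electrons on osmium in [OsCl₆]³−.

Ligand charges: each chloride is −1. With an overall charge of −3 the osmium centre must be in the +3 oxidation state.
Group 8 minus oxidation state 3 gives a d⁵ configuration.
The spin state decides the count: a 5d ion has a large Δₒ and is invariably low-spin.
An octahedral low-spin d⁵ ion is t₂g⁵e_g⁰, giving 1 unpaired electron.

1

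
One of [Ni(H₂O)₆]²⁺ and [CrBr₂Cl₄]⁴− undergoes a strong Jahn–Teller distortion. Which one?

[Ni(H₂O)₆]²⁺: Water is neutral; balancing the +2 overall charge requires Ni(II). Nickel is a group-10 element; Ni(II) is therefore d⁸. The d⁸ configuration leaves the e_g set evenly filled (or empty) — no strong Jahn–Teller driving force.
[CrBr₂Cl₄]⁴−: Each bromide is −1; each chloride is −1; balancing the −4 overall charge requires Cr(II). Cr sits in group 6, so the d-electron count is 6 − 2 = 4. Bromide and chloride are weak-field ligands for a first-row metal, so the complex is high-spin. The t₂g³e_g¹ (high-spin) configuration has an unevenly filled e_g set; the Jahn–Teller theorem predicts a tetragonal distortion (typically axial elongation) to lift the degeneracy.

[CrBr₂Cl₄]⁴−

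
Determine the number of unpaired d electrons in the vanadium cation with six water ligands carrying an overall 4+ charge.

1

Ligand charges: water is neutral. With an overall charge of +4 the vanadium centre must be in the +4 oxidation state.
Vanadium is a group-5 element; V(IV) is therefore d¹.
In an octahedral field the d¹ configuration is t₂g¹e_g⁰ (only one arrangement possible), giving 1 unpaired electron.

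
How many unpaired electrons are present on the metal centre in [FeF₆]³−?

5

Summing ligand charges against the −3 overall charge gives an oxidation state of +3 for iron.
Iron is a group-8 element; Fe(III) is therefore d⁵.
The spin state decides the count: Fluoride is a weak-field ligand for a first-row metal, so the complex is high-spin.
An octahedral high-spin d⁵ ion is t₂g³e_g², giving 5 unpaired electrons.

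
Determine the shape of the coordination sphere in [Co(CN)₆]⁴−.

Each cyanide is −1; balancing the −4 overall charge requires Co(II).
Group 9 minus oxidation state 2 gives a d⁷ configuration.
With 6 monodentate ligands the coordination number is 6.
Six donors around a single metal centre give an octahedral coordination sphere.

octahedral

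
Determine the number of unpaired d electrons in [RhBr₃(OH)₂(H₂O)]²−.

0 unpaired electrons

Ligand charges: each bromide is −1; each hydroxide is −1; water is neutral. With an overall charge of −2 the rhodium centre must be in the +3 oxidation state.
Rh sits in group 9, so the d-electron count is 9 − 3 = 6.
The spin state decides the count: a 4d ion has a large Δₒ and is invariably low-spin.
An octahedral low-spin d⁶ ion is t₂g⁶e_g⁰, giving 0 unpaired electrons.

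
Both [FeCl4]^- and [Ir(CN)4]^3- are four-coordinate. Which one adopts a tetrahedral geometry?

[FeCl4]^-

For [FeCl4]^-: Summing ligand charges against the −1 overall charge gives an oxidation state of +3 for iron. Iron is a group-8 element; Fe(III) is therefore d⁵. A high-spin d⁵ ion has zero CFSE in either geometry, so four ligands adopt the sterically favoured tetrahedral geometry. → tetrahedral.
For [Ir(CN)4]^3-: Ligand charges: each cyanide is −1. With an overall charge of −3 the iridium centre must be in the +1 oxidation state. Iridium is a group-9 element; Ir(I) is therefore d⁸. A 5d d⁸ ion has a large crystal-field splitting; square planar leaves the high-energy d_{x²−y²} orbital empty and maximises CFSE. → square planar.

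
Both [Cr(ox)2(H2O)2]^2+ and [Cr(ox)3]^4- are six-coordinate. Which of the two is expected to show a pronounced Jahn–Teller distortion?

[Cr(ox)3]^4-

[Cr(ox)2(H2O)2]^2+: Ligand charges: each oxalate is −2; water is neutral. With an overall charge of +2 the chromium centre must be in the +6 oxidation state. Chromium is a group-6 element; Cr(VI) is therefore d⁰. The d⁰ configuration leaves the e_g set evenly filled (or empty) — no strong Jahn–Teller driving force.
[Cr(ox)3]^4-: Ligand charges: each oxalate is −2. With an overall charge of −4 the chromium centre must be in the +2 oxidation state. Cr sits in group 6, so the d-electron count is 6 − 2 = 4. Oxalate is a weak-field ligand for a first-row metal, so the complex is high-spin. The t₂g³e_g¹ (high-spin) configuration has an unevenly filled e_g set; the Jahn–Teller theorem predicts a tetragonal distortion (typically axial elongation) to lift the degeneracy.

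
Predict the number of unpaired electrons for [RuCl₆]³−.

1 unpaired electron

Each chloride is −1; balancing the −3 overall charge requires Ru(III).
Ru sits in group 8, so the d-electron count is 8 − 3 = 5.
The spin state decides the count: a 4d ion has a large Δₒ and is invariably low-spin.
An octahedral low-spin d⁵ ion is t₂g⁵e_g⁰, giving 1 unpaired electron.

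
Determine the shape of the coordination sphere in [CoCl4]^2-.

tetrahedral

Each chloride is −1; balancing the −2 overall charge requires Co(II).
Cobalt is a group-9 element; Co(II) is therefore d⁷.
With 4 monodentate ligands the coordination number is 4.
Chloride is a weak-field ligand.
For a high-spin 3d d⁷ ion with weak-field ligands the small Δₜ gives little square-planar CFSE advantage, so four ligands adopt the sterically favoured tetrahedral geometry.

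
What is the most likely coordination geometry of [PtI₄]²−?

square planar

Ligand charges: each iodide is −1. With an overall charge of −2 the platinum centre must be in the +2 oxidation state.
Pt sits in group 10, so the d-electron count is 10 − 2 = 8.
Coordination number: 4.
A 5d d⁸ ion has a large crystal-field splitting; square planar leaves the high-energy d_{x²−y²} orbital empty and maximises CFSE.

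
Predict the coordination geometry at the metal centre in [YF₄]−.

Ligand charges: each fluoride is −1. With an overall charge of −1 the yttrium centre must be in the +3 oxidation state.
Y sits in group 3, so the d-electron count is 3 − 3 = 0.
With 4 monodentate ligands the coordination number is 4.
A d⁰ ion has no crystal-field stabilisation preference between square planar and tetrahedral, so four ligands adopt the sterically favoured tetrahedral geometry.

tetrahedral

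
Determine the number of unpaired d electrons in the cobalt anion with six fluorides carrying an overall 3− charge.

Ligand charges: each fluoride is −1. With an overall charge of −3 the cobalt centre must be in the +3 oxidation state.
Group 9 minus oxidation state 3 gives a d⁶ configuration.
The spin state decides the count: fluoride is the one ligand weak enough to leave Co(III) high-spin — [CoF₆]³⁻ is the classic exception.
An octahedral high-spin d⁶ ion is t₂g⁴e_g², giving 4 unpaired electrons.

4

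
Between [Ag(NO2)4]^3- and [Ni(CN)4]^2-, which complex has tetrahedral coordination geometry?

For [Ag(NO2)4]^3-: Each nitro (N-bound nitrite) is −1; balancing the −3 overall charge requires Ag(I). Group 11 minus oxidation state 1 gives a d¹⁰ configuration. A d¹⁰ ion has no crystal-field stabilisation preference between square planar and tetrahedral, so four ligands adopt the sterically favoured tetrahedral geometry. → tetrahedral.
For [Ni(CN)4]^2-: Ligand charges: each cyanide is −1. With an overall charge of −2 the nickel centre must be in the +2 oxidation state. Group 10 minus oxidation state 2 gives a d⁸ configuration. Cyanide is a strong-field ligand (high in the spectrochemical series). A 3d d⁸ ion with strong-field ligands gains enough CFSE to favour square planar over tetrahedral. → square planar.

[Ag(NO2)4]^3-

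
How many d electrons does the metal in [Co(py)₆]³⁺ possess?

d6

Ligand charges: pyridine is neutral. With an overall charge of +3 the cobalt centre must be in the +3 oxidation state.
Cobalt is a group-9 element; Co(III) is therefore d⁶.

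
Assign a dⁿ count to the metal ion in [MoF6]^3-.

Each fluoride is −1; balancing the −3 overall charge requires Mo(III).
Mo sits in group 6, so the d-electron count is 6 − 3 = 3.

d3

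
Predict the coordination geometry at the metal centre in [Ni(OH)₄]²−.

tetrahedral

Ligand charges: each hydroxide is −1. With an overall charge of −2 the nickel centre must be in the +2 oxidation state.
Group 10 minus oxidation state 2 gives a d⁸ configuration.
With 4 monodentate ligands the coordination number is 4.
Hydroxide is a weak-field ligand.
With weak-field ligands the CFSE gain from square planar is small, so a 3d d⁸ ion takes the sterically preferred tetrahedral geometry.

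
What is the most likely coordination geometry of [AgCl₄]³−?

tetrahedral

Ligand charges: each chloride is −1. With an overall charge of −3 the silver centre must be in the +1 oxidation state.
Silver is a group-11 element; Ag(I) is therefore d¹⁰.
Coordination number: 4.
A d¹⁰ ion has no crystal-field stabilisation preference between square planar and tetrahedral, so four ligands adopt the sterically favoured tetrahedral geometry.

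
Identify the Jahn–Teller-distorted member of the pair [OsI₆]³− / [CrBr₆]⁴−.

[OsI₆]³−: Each iodide is −1; balancing the −3 overall charge requires Os(III). Group 8 minus oxidation state 3 gives a d⁵ configuration. A 5d ion has a large Δₒ and is invariably low-spin. The d⁵ configuration leaves the e_g set evenly filled (or empty) — no strong Jahn–Teller driving force.
[CrBr₆]⁴−: Each bromide is −1; balancing the −4 overall charge requires Cr(II). Cr sits in group 6, so the d-electron count is 6 − 2 = 4. Bromide is a weak-field ligand for a first-row metal, so the complex is high-spin. The t₂g³e_g¹ (high-spin) configuration has an unevenly filled e_g set; the Jahn–Teller theorem predicts a tetragonal distortion (typically axial elongation) to lift the degeneracy.

[CrBr₆]⁴−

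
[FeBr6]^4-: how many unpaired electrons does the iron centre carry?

4 unpaired electrons

Ligand charges: each bromide is −1. With an overall charge of −4 the iron centre must be in the +2 oxidation state.
Iron is a group-8 element; Fe(II) is therefore d⁶.
The spin state decides the count: Bromide is a weak-field ligand for a first-row metal, so the complex is high-spin.
An octahedral high-spin d⁶ ion is t₂g⁴e_g², giving 4 unpaired electrons.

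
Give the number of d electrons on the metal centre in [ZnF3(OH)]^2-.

Each fluoride is −1; each hydroxide is −1; balancing the −2 overall charge requires Zn(II).
Zn sits in group 12, so the d-electron count is 12 − 2 = 10.

d10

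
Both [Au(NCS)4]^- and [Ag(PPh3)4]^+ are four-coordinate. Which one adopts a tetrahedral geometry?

[Ag(PPh3)4]^+

For [Au(NCS)4]^-: Summing ligand charges against the −1 overall charge gives an oxidation state of +3 for gold. Gold is a group-11 element; Au(III) is therefore d⁸. A 5d d⁸ ion has a large crystal-field splitting; square planar leaves the high-energy d_{x²−y²} orbital empty and maximises CFSE. → square planar.
For [Ag(PPh3)4]^+: Ligand charges: triphenylphosphine is neutral. With an overall charge of +1 the silver centre must be in the +1 oxidation state. Silver is a group-11 element; Ag(I) is therefore d¹⁰. A d¹⁰ ion has no crystal-field stabilisation preference between square planar and tetrahedral, so four ligands adopt the sterically favoured tetrahedral geometry. → tetrahedral.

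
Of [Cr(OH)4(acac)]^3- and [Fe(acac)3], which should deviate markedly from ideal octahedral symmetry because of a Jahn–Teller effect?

[Cr(OH)4(acac)]^3-: Each hydroxide is −1; each acetylacetonate is −1; balancing the −3 overall charge requires Cr(II). Group 6 minus oxidation state 2 gives a d⁴ configuration. Acetylacetonate and hydroxide are weak-field ligands for a first-row metal, so the complex is high-spin. The t₂g³e_g¹ (high-spin) configuration has an unevenly filled e_g set; the Jahn–Teller theorem predicts a tetragonal distortion (typically axial elongation) to lift the degeneracy.
[Fe(acac)3]: Summing ligand charges against the 0 overall charge gives an oxidation state of +3 for iron. Iron is a group-8 element; Fe(III) is therefore d⁵. Acetylacetonate is a weak-field ligand for a first-row metal, so the complex is high-spin. The d⁵ configuration leaves the e_g set evenly filled (or empty) — no strong Jahn–Teller driving force.

[Cr(OH)4(acac)]^3-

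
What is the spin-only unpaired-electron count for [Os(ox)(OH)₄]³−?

Summing ligand charges against the −3 overall charge gives an oxidation state of +3 for osmium.
Group 8 minus oxidation state 3 gives a d⁵ configuration.
Counting donor atoms: 1×oxalate (bidentate) → 2 donors; 4×hydroxide (monodentate) → 4 donors. Coordination number = 6.
The spin state decides the count: a 5d ion has a large Δₒ and is invariably low-spin.
An octahedral low-spin d⁵ ion is t₂g⁵e_g⁰, giving 1 unpaired electron.

1 unpaired electron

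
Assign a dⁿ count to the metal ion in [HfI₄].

d0

Summing ligand charges against the 0 overall charge gives an oxidation state of +4 for hafnium.
Group 4 minus oxidation state 4 gives a d⁰ configuration.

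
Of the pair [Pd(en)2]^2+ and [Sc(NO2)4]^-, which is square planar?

For [Pd(en)2]^2+: Ligand charges: ethylenediamine is neutral. With an overall charge of +2 the palladium centre must be in the +2 oxidation state. Pd sits in group 10, so the d-electron count is 10 − 2 = 8. A 4d d⁸ ion has a large crystal-field splitting; square planar leaves the high-energy d_{x²−y²} orbital empty and maximises CFSE. → square planar.
For [Sc(NO2)4]^-: Each nitro (N-bound nitrite) is −1; balancing the −1 overall charge requires Sc(III). Scandium is a group-3 element; Sc(III) is therefore d⁰. A d⁰ ion has no crystal-field stabilisation preference between square planar and tetrahedral, so four ligands adopt the sterically favoured tetrahedral geometry. → tetrahedral.

[Pd(en)2]^2+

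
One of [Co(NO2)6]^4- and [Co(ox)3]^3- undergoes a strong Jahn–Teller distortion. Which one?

[Co(NO2)6]^4-

[Co(NO2)6]^4-: Summing ligand charges against the −4 overall charge gives an oxidation state of +2 for cobalt. Group 9 minus oxidation state 2 gives a d⁷ configuration. Nitro (N-bound nitrite) is a strong-field ligand (high in the spectrochemical series) for a first-row metal, so the complex is low-spin. The t₂g⁶e_g¹ (low-spin) configuration has an unevenly filled e_g set; the Jahn–Teller theorem predicts a tetragonal distortion (typically axial elongation) to lift the degeneracy.
[Co(ox)3]^3-: Summing ligand charges against the −3 overall charge gives an oxidation state of +3 for cobalt. Group 9 minus oxidation state 3 gives a d⁶ configuration. Co(III) has an exceptionally large octahedral splitting and is low-spin with essentially every ligand except fluoride. The d⁶ configuration leaves the e_g set evenly filled (or empty) — no strong Jahn–Teller driving force.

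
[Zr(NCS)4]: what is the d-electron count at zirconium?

d0

Ligand charges: each isothiocyanate is −1. With an overall charge of 0 the zirconium centre must be in the +4 oxidation state.
Zirconium is a group-4 element; Zr(IV) is therefore d⁰.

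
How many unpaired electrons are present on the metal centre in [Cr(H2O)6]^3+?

3 unpaired electrons

Summing ligand charges against the +3 overall charge gives an oxidation state of +3 for chromium.
Cr sits in group 6, so the d-electron count is 6 − 3 = 3.
In an octahedral field the d³ configuration is t₂g³e_g⁰ (only one arrangement possible), giving 3 unpaired electrons.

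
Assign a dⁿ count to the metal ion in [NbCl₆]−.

d0

Each chloride is −1; balancing the −1 overall charge requires Nb(V).
Nb sits in group 5, so the d-electron count is 5 − 5 = 0.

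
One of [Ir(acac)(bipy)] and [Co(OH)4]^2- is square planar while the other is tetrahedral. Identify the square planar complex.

For [Ir(acac)(bipy)]: Summing ligand charges against the 0 overall charge gives an oxidation state of +1 for iridium. Ir sits in group 9, so the d-electron count is 9 − 1 = 8. A 5d d⁸ ion has a large crystal-field splitting; square planar leaves the high-energy d_{x²−y²} orbital empty and maximises CFSE. → square planar.
For [Co(OH)4]^2-: Ligand charges: each hydroxide is −1. With an overall charge of −2 the cobalt centre must be in the +2 oxidation state. Co sits in group 9, so the d-electron count is 9 − 2 = 7. For a high-spin 3d d⁷ ion with weak-field ligands the small Δₜ gives little square-planar CFSE advantage, so four ligands adopt the sterically favoured tetrahedral geometry. → tetrahedral.

[Ir(acac)(bipy)]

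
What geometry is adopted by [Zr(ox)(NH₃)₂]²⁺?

tetrahedral

Each oxalate is −2; ammonia is neutral; balancing the +2 overall charge requires Zr(IV).
Zirconium is a group-4 element; Zr(IV) is therefore d⁰.
Counting donor atoms: 1×oxalate (bidentate) → 2 donors; 2×ammonia (monodentate) → 2 donors. Coordination number = 4.
A d⁰ ion has no crystal-field stabilisation preference between square planar and tetrahedral, so four ligands adopt the sterically favoured tetrahedral geometry.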